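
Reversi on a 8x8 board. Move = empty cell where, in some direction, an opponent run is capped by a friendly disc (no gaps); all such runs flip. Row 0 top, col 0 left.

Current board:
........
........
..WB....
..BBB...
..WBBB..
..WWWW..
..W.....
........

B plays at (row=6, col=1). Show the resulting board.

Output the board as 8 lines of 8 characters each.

Answer: ........
........
..WB....
..BBB...
..WBBB..
..BWWW..
.BW.....
........

Derivation:
Place B at (6,1); scan 8 dirs for brackets.
Dir NW: first cell '.' (not opp) -> no flip
Dir N: first cell '.' (not opp) -> no flip
Dir NE: opp run (5,2) capped by B -> flip
Dir W: first cell '.' (not opp) -> no flip
Dir E: opp run (6,2), next='.' -> no flip
Dir SW: first cell '.' (not opp) -> no flip
Dir S: first cell '.' (not opp) -> no flip
Dir SE: first cell '.' (not opp) -> no flip
All flips: (5,2)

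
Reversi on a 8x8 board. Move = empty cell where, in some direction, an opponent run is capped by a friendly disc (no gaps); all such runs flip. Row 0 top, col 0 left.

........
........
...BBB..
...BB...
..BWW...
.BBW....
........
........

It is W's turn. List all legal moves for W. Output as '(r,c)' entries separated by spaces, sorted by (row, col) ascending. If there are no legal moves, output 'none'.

(1,2): no bracket -> illegal
(1,3): flips 2 -> legal
(1,4): flips 2 -> legal
(1,5): no bracket -> illegal
(1,6): flips 2 -> legal
(2,2): flips 1 -> legal
(2,6): no bracket -> illegal
(3,1): flips 1 -> legal
(3,2): no bracket -> illegal
(3,5): no bracket -> illegal
(3,6): no bracket -> illegal
(4,0): no bracket -> illegal
(4,1): flips 1 -> legal
(4,5): no bracket -> illegal
(5,0): flips 2 -> legal
(6,0): no bracket -> illegal
(6,1): flips 1 -> legal
(6,2): no bracket -> illegal
(6,3): no bracket -> illegal

Answer: (1,3) (1,4) (1,6) (2,2) (3,1) (4,1) (5,0) (6,1)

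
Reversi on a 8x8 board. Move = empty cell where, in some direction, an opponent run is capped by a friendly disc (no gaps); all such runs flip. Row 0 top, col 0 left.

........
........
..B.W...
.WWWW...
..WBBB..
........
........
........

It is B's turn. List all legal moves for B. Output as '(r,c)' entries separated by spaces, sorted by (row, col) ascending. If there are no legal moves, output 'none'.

Answer: (1,4) (2,1) (2,3) (2,5) (4,0) (4,1) (5,2)

Derivation:
(1,3): no bracket -> illegal
(1,4): flips 2 -> legal
(1,5): no bracket -> illegal
(2,0): no bracket -> illegal
(2,1): flips 1 -> legal
(2,3): flips 2 -> legal
(2,5): flips 1 -> legal
(3,0): no bracket -> illegal
(3,5): no bracket -> illegal
(4,0): flips 1 -> legal
(4,1): flips 1 -> legal
(5,1): no bracket -> illegal
(5,2): flips 2 -> legal
(5,3): no bracket -> illegal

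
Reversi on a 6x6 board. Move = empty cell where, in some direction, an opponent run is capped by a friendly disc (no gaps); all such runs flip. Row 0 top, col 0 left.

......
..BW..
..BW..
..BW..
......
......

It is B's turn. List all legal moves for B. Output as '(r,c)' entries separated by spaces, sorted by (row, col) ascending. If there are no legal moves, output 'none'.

(0,2): no bracket -> illegal
(0,3): no bracket -> illegal
(0,4): flips 1 -> legal
(1,4): flips 2 -> legal
(2,4): flips 1 -> legal
(3,4): flips 2 -> legal
(4,2): no bracket -> illegal
(4,3): no bracket -> illegal
(4,4): flips 1 -> legal

Answer: (0,4) (1,4) (2,4) (3,4) (4,4)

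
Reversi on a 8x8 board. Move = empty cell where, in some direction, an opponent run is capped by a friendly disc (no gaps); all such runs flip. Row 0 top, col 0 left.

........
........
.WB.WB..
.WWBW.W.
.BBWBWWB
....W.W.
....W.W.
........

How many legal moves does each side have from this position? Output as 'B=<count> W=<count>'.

-- B to move --
(1,0): no bracket -> illegal
(1,1): flips 2 -> legal
(1,2): no bracket -> illegal
(1,3): no bracket -> illegal
(1,4): flips 2 -> legal
(1,5): flips 1 -> legal
(2,0): flips 2 -> legal
(2,3): flips 2 -> legal
(2,6): no bracket -> illegal
(2,7): no bracket -> illegal
(3,0): flips 2 -> legal
(3,5): flips 1 -> legal
(3,7): no bracket -> illegal
(4,0): flips 1 -> legal
(5,2): flips 2 -> legal
(5,3): flips 1 -> legal
(5,5): no bracket -> illegal
(5,7): no bracket -> illegal
(6,3): no bracket -> illegal
(6,5): flips 1 -> legal
(6,7): no bracket -> illegal
(7,3): no bracket -> illegal
(7,4): flips 2 -> legal
(7,5): no bracket -> illegal
(7,6): no bracket -> illegal
(7,7): no bracket -> illegal
B mobility = 12
-- W to move --
(1,1): no bracket -> illegal
(1,2): flips 1 -> legal
(1,3): flips 1 -> legal
(1,4): flips 1 -> legal
(1,5): no bracket -> illegal
(1,6): flips 1 -> legal
(2,3): flips 2 -> legal
(2,6): flips 1 -> legal
(3,0): no bracket -> illegal
(3,5): no bracket -> illegal
(3,7): no bracket -> illegal
(4,0): flips 2 -> legal
(5,0): flips 1 -> legal
(5,1): flips 3 -> legal
(5,2): flips 1 -> legal
(5,3): flips 1 -> legal
(5,5): no bracket -> illegal
(5,7): no bracket -> illegal
W mobility = 11

Answer: B=12 W=11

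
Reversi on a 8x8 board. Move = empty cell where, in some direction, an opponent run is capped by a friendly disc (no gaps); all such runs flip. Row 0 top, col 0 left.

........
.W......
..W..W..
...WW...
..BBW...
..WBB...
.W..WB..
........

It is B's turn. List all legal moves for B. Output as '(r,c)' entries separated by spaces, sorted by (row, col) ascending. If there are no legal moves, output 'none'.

(0,0): no bracket -> illegal
(0,1): no bracket -> illegal
(0,2): no bracket -> illegal
(1,0): no bracket -> illegal
(1,2): no bracket -> illegal
(1,3): no bracket -> illegal
(1,4): no bracket -> illegal
(1,5): no bracket -> illegal
(1,6): flips 2 -> legal
(2,0): no bracket -> illegal
(2,1): no bracket -> illegal
(2,3): flips 1 -> legal
(2,4): flips 3 -> legal
(2,6): no bracket -> illegal
(3,1): no bracket -> illegal
(3,2): no bracket -> illegal
(3,5): flips 1 -> legal
(3,6): no bracket -> illegal
(4,1): no bracket -> illegal
(4,5): flips 1 -> legal
(5,0): no bracket -> illegal
(5,1): flips 1 -> legal
(5,5): no bracket -> illegal
(6,0): no bracket -> illegal
(6,2): flips 1 -> legal
(6,3): flips 1 -> legal
(7,0): flips 2 -> legal
(7,1): no bracket -> illegal
(7,2): no bracket -> illegal
(7,3): no bracket -> illegal
(7,4): flips 1 -> legal
(7,5): flips 1 -> legal

Answer: (1,6) (2,3) (2,4) (3,5) (4,5) (5,1) (6,2) (6,3) (7,0) (7,4) (7,5)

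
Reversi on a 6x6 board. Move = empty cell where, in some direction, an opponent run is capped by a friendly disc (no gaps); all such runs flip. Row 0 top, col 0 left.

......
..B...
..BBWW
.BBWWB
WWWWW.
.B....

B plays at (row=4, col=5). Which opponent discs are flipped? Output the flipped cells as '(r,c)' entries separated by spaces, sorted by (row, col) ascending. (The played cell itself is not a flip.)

Answer: (3,4)

Derivation:
Dir NW: opp run (3,4) capped by B -> flip
Dir N: first cell 'B' (not opp) -> no flip
Dir NE: edge -> no flip
Dir W: opp run (4,4) (4,3) (4,2) (4,1) (4,0), next=edge -> no flip
Dir E: edge -> no flip
Dir SW: first cell '.' (not opp) -> no flip
Dir S: first cell '.' (not opp) -> no flip
Dir SE: edge -> no flip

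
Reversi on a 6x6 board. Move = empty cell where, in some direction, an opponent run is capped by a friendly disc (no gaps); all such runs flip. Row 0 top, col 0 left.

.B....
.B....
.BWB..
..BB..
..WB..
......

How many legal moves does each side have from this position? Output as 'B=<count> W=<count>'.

Answer: B=4 W=4

Derivation:
-- B to move --
(1,2): flips 1 -> legal
(1,3): no bracket -> illegal
(3,1): no bracket -> illegal
(4,1): flips 1 -> legal
(5,1): flips 1 -> legal
(5,2): flips 1 -> legal
(5,3): no bracket -> illegal
B mobility = 4
-- W to move --
(0,0): flips 1 -> legal
(0,2): no bracket -> illegal
(1,0): no bracket -> illegal
(1,2): no bracket -> illegal
(1,3): no bracket -> illegal
(1,4): no bracket -> illegal
(2,0): flips 1 -> legal
(2,4): flips 2 -> legal
(3,0): no bracket -> illegal
(3,1): no bracket -> illegal
(3,4): no bracket -> illegal
(4,1): no bracket -> illegal
(4,4): flips 2 -> legal
(5,2): no bracket -> illegal
(5,3): no bracket -> illegal
(5,4): no bracket -> illegal
W mobility = 4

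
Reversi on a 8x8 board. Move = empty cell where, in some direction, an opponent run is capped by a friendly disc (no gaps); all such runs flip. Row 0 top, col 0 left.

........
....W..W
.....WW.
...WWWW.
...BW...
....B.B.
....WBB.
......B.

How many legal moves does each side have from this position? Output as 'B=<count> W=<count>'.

-- B to move --
(0,3): no bracket -> illegal
(0,4): no bracket -> illegal
(0,5): no bracket -> illegal
(0,6): no bracket -> illegal
(0,7): no bracket -> illegal
(1,3): no bracket -> illegal
(1,5): no bracket -> illegal
(1,6): flips 2 -> legal
(2,2): no bracket -> illegal
(2,3): flips 1 -> legal
(2,4): flips 2 -> legal
(2,7): no bracket -> illegal
(3,2): no bracket -> illegal
(3,7): no bracket -> illegal
(4,2): no bracket -> illegal
(4,5): flips 1 -> legal
(4,6): no bracket -> illegal
(4,7): no bracket -> illegal
(5,3): no bracket -> illegal
(5,5): no bracket -> illegal
(6,3): flips 1 -> legal
(7,3): no bracket -> illegal
(7,4): flips 1 -> legal
(7,5): no bracket -> illegal
B mobility = 6
-- W to move --
(3,2): no bracket -> illegal
(4,2): flips 1 -> legal
(4,5): no bracket -> illegal
(4,6): no bracket -> illegal
(4,7): no bracket -> illegal
(5,2): flips 1 -> legal
(5,3): flips 1 -> legal
(5,5): no bracket -> illegal
(5,7): no bracket -> illegal
(6,3): no bracket -> illegal
(6,7): flips 2 -> legal
(7,4): no bracket -> illegal
(7,5): no bracket -> illegal
(7,7): no bracket -> illegal
W mobility = 4

Answer: B=6 W=4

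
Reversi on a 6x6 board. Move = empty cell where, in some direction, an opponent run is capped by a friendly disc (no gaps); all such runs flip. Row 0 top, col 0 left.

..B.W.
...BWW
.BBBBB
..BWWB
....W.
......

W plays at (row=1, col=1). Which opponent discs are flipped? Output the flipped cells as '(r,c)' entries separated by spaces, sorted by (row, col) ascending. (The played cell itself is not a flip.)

Dir NW: first cell '.' (not opp) -> no flip
Dir N: first cell '.' (not opp) -> no flip
Dir NE: opp run (0,2), next=edge -> no flip
Dir W: first cell '.' (not opp) -> no flip
Dir E: first cell '.' (not opp) -> no flip
Dir SW: first cell '.' (not opp) -> no flip
Dir S: opp run (2,1), next='.' -> no flip
Dir SE: opp run (2,2) capped by W -> flip

Answer: (2,2)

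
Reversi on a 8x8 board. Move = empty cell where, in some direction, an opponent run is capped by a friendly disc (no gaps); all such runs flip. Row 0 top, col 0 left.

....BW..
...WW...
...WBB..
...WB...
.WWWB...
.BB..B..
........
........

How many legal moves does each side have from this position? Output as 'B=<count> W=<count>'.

Answer: B=9 W=13

Derivation:
-- B to move --
(0,2): flips 1 -> legal
(0,3): flips 1 -> legal
(0,6): flips 1 -> legal
(1,2): flips 1 -> legal
(1,5): no bracket -> illegal
(1,6): no bracket -> illegal
(2,2): flips 3 -> legal
(3,0): flips 1 -> legal
(3,1): flips 1 -> legal
(3,2): flips 2 -> legal
(4,0): flips 3 -> legal
(5,0): no bracket -> illegal
(5,3): no bracket -> illegal
(5,4): no bracket -> illegal
B mobility = 9
-- W to move --
(0,3): flips 1 -> legal
(1,5): flips 1 -> legal
(1,6): flips 2 -> legal
(2,6): flips 2 -> legal
(3,5): flips 2 -> legal
(3,6): flips 1 -> legal
(4,0): no bracket -> illegal
(4,5): flips 2 -> legal
(4,6): no bracket -> illegal
(5,0): no bracket -> illegal
(5,3): no bracket -> illegal
(5,4): flips 3 -> legal
(5,6): no bracket -> illegal
(6,0): flips 1 -> legal
(6,1): flips 2 -> legal
(6,2): flips 1 -> legal
(6,3): flips 1 -> legal
(6,4): no bracket -> illegal
(6,5): no bracket -> illegal
(6,6): flips 2 -> legal
W mobility = 13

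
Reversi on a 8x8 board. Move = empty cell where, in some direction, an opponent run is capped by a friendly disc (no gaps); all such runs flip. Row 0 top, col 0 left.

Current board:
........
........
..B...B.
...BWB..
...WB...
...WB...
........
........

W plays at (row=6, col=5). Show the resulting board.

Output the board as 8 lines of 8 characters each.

Answer: ........
........
..B...B.
...BWB..
...WB...
...WW...
.....W..
........

Derivation:
Place W at (6,5); scan 8 dirs for brackets.
Dir NW: opp run (5,4) capped by W -> flip
Dir N: first cell '.' (not opp) -> no flip
Dir NE: first cell '.' (not opp) -> no flip
Dir W: first cell '.' (not opp) -> no flip
Dir E: first cell '.' (not opp) -> no flip
Dir SW: first cell '.' (not opp) -> no flip
Dir S: first cell '.' (not opp) -> no flip
Dir SE: first cell '.' (not opp) -> no flip
All flips: (5,4)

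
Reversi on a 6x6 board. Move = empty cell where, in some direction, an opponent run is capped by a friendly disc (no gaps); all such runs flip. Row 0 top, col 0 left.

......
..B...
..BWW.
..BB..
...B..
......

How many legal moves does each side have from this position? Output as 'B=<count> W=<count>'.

Answer: B=5 W=5

Derivation:
-- B to move --
(1,3): flips 1 -> legal
(1,4): flips 1 -> legal
(1,5): flips 1 -> legal
(2,5): flips 2 -> legal
(3,4): flips 1 -> legal
(3,5): no bracket -> illegal
B mobility = 5
-- W to move --
(0,1): flips 1 -> legal
(0,2): no bracket -> illegal
(0,3): no bracket -> illegal
(1,1): no bracket -> illegal
(1,3): no bracket -> illegal
(2,1): flips 1 -> legal
(3,1): no bracket -> illegal
(3,4): no bracket -> illegal
(4,1): flips 1 -> legal
(4,2): flips 1 -> legal
(4,4): no bracket -> illegal
(5,2): no bracket -> illegal
(5,3): flips 2 -> legal
(5,4): no bracket -> illegal
W mobility = 5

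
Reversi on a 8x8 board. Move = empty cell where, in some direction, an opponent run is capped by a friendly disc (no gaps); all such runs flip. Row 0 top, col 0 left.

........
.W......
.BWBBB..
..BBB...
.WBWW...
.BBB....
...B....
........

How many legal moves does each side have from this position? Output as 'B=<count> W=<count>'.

Answer: B=11 W=11

Derivation:
-- B to move --
(0,0): flips 2 -> legal
(0,1): flips 1 -> legal
(0,2): no bracket -> illegal
(1,0): no bracket -> illegal
(1,2): flips 1 -> legal
(1,3): no bracket -> illegal
(2,0): no bracket -> illegal
(3,0): flips 1 -> legal
(3,1): flips 1 -> legal
(3,5): flips 1 -> legal
(4,0): flips 1 -> legal
(4,5): flips 2 -> legal
(5,0): flips 1 -> legal
(5,4): flips 2 -> legal
(5,5): flips 1 -> legal
B mobility = 11
-- W to move --
(1,0): flips 2 -> legal
(1,2): no bracket -> illegal
(1,3): flips 2 -> legal
(1,4): flips 4 -> legal
(1,5): no bracket -> illegal
(1,6): flips 2 -> legal
(2,0): flips 1 -> legal
(2,6): flips 3 -> legal
(3,0): no bracket -> illegal
(3,1): flips 1 -> legal
(3,5): no bracket -> illegal
(3,6): no bracket -> illegal
(4,0): no bracket -> illegal
(4,5): no bracket -> illegal
(5,0): no bracket -> illegal
(5,4): no bracket -> illegal
(6,0): no bracket -> illegal
(6,1): flips 2 -> legal
(6,2): flips 4 -> legal
(6,4): no bracket -> illegal
(7,2): no bracket -> illegal
(7,3): flips 2 -> legal
(7,4): flips 2 -> legal
W mobility = 11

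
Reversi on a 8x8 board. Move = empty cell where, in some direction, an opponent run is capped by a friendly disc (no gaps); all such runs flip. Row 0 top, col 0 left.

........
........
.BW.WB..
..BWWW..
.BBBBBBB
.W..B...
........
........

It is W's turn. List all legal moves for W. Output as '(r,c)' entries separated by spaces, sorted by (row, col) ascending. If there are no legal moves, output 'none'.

Answer: (1,5) (1,6) (2,0) (2,6) (3,1) (5,2) (5,3) (5,5) (5,6) (5,7) (6,4)

Derivation:
(1,0): no bracket -> illegal
(1,1): no bracket -> illegal
(1,2): no bracket -> illegal
(1,4): no bracket -> illegal
(1,5): flips 1 -> legal
(1,6): flips 1 -> legal
(2,0): flips 1 -> legal
(2,3): no bracket -> illegal
(2,6): flips 1 -> legal
(3,0): no bracket -> illegal
(3,1): flips 2 -> legal
(3,6): no bracket -> illegal
(3,7): no bracket -> illegal
(4,0): no bracket -> illegal
(5,0): no bracket -> illegal
(5,2): flips 3 -> legal
(5,3): flips 2 -> legal
(5,5): flips 2 -> legal
(5,6): flips 1 -> legal
(5,7): flips 1 -> legal
(6,3): no bracket -> illegal
(6,4): flips 2 -> legal
(6,5): no bracket -> illegal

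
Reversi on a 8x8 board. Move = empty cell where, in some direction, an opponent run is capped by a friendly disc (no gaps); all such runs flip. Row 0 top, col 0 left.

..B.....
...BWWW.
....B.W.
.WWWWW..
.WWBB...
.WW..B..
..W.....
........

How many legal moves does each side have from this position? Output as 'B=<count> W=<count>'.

Answer: B=11 W=5

Derivation:
-- B to move --
(0,3): no bracket -> illegal
(0,4): flips 1 -> legal
(0,5): no bracket -> illegal
(0,6): flips 1 -> legal
(0,7): no bracket -> illegal
(1,7): flips 5 -> legal
(2,0): no bracket -> illegal
(2,1): flips 1 -> legal
(2,2): flips 1 -> legal
(2,3): flips 1 -> legal
(2,5): flips 1 -> legal
(2,7): no bracket -> illegal
(3,0): no bracket -> illegal
(3,6): no bracket -> illegal
(3,7): no bracket -> illegal
(4,0): flips 2 -> legal
(4,5): no bracket -> illegal
(4,6): flips 1 -> legal
(5,0): no bracket -> illegal
(5,3): no bracket -> illegal
(6,0): flips 3 -> legal
(6,1): flips 1 -> legal
(6,3): no bracket -> illegal
(7,1): no bracket -> illegal
(7,2): no bracket -> illegal
(7,3): no bracket -> illegal
B mobility = 11
-- W to move --
(0,1): no bracket -> illegal
(0,3): no bracket -> illegal
(0,4): no bracket -> illegal
(1,1): no bracket -> illegal
(1,2): flips 1 -> legal
(2,2): no bracket -> illegal
(2,3): no bracket -> illegal
(2,5): no bracket -> illegal
(4,5): flips 2 -> legal
(4,6): no bracket -> illegal
(5,3): flips 2 -> legal
(5,4): flips 2 -> legal
(5,6): no bracket -> illegal
(6,4): no bracket -> illegal
(6,5): no bracket -> illegal
(6,6): flips 2 -> legal
W mobility = 5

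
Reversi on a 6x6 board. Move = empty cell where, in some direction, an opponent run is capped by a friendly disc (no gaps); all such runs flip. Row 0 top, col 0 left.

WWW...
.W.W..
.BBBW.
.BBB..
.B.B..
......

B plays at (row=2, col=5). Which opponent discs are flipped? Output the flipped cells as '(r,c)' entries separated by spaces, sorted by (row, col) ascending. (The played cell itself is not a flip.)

Answer: (2,4)

Derivation:
Dir NW: first cell '.' (not opp) -> no flip
Dir N: first cell '.' (not opp) -> no flip
Dir NE: edge -> no flip
Dir W: opp run (2,4) capped by B -> flip
Dir E: edge -> no flip
Dir SW: first cell '.' (not opp) -> no flip
Dir S: first cell '.' (not opp) -> no flip
Dir SE: edge -> no flip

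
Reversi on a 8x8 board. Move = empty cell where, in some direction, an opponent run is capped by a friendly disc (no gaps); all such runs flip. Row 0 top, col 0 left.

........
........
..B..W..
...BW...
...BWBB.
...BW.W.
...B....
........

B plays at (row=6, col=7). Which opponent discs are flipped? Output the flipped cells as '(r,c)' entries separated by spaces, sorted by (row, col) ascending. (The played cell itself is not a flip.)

Dir NW: opp run (5,6) capped by B -> flip
Dir N: first cell '.' (not opp) -> no flip
Dir NE: edge -> no flip
Dir W: first cell '.' (not opp) -> no flip
Dir E: edge -> no flip
Dir SW: first cell '.' (not opp) -> no flip
Dir S: first cell '.' (not opp) -> no flip
Dir SE: edge -> no flip

Answer: (5,6)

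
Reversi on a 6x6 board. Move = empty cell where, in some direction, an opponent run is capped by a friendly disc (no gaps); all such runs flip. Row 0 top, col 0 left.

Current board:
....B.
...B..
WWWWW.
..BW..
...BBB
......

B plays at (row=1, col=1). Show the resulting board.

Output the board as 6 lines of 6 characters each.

Answer: ....B.
.B.B..
WWBWW.
..BB..
...BBB
......

Derivation:
Place B at (1,1); scan 8 dirs for brackets.
Dir NW: first cell '.' (not opp) -> no flip
Dir N: first cell '.' (not opp) -> no flip
Dir NE: first cell '.' (not opp) -> no flip
Dir W: first cell '.' (not opp) -> no flip
Dir E: first cell '.' (not opp) -> no flip
Dir SW: opp run (2,0), next=edge -> no flip
Dir S: opp run (2,1), next='.' -> no flip
Dir SE: opp run (2,2) (3,3) capped by B -> flip
All flips: (2,2) (3,3)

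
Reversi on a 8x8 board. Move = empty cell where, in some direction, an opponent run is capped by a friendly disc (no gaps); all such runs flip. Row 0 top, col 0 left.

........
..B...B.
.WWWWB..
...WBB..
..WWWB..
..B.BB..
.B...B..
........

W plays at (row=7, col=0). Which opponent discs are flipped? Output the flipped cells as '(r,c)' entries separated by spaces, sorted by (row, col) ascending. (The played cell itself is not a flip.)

Answer: (5,2) (6,1)

Derivation:
Dir NW: edge -> no flip
Dir N: first cell '.' (not opp) -> no flip
Dir NE: opp run (6,1) (5,2) capped by W -> flip
Dir W: edge -> no flip
Dir E: first cell '.' (not opp) -> no flip
Dir SW: edge -> no flip
Dir S: edge -> no flip
Dir SE: edge -> no flip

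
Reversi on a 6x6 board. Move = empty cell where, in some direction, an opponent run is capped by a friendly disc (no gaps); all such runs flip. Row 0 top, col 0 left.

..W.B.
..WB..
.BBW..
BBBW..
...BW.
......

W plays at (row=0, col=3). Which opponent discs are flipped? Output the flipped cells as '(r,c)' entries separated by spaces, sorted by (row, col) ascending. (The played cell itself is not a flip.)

Dir NW: edge -> no flip
Dir N: edge -> no flip
Dir NE: edge -> no flip
Dir W: first cell 'W' (not opp) -> no flip
Dir E: opp run (0,4), next='.' -> no flip
Dir SW: first cell 'W' (not opp) -> no flip
Dir S: opp run (1,3) capped by W -> flip
Dir SE: first cell '.' (not opp) -> no flip

Answer: (1,3)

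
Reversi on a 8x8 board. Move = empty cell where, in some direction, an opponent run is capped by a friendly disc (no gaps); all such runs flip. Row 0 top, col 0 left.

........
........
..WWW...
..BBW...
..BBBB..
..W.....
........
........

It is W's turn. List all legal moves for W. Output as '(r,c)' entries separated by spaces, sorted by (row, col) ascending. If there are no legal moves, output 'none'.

(2,1): no bracket -> illegal
(3,1): flips 2 -> legal
(3,5): no bracket -> illegal
(3,6): no bracket -> illegal
(4,1): flips 1 -> legal
(4,6): no bracket -> illegal
(5,1): flips 2 -> legal
(5,3): flips 2 -> legal
(5,4): flips 1 -> legal
(5,5): flips 2 -> legal
(5,6): flips 1 -> legal

Answer: (3,1) (4,1) (5,1) (5,3) (5,4) (5,5) (5,6)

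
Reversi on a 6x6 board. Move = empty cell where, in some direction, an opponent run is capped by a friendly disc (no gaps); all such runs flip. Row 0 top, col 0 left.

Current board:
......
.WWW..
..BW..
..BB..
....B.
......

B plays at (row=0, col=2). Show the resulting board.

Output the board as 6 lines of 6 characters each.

Place B at (0,2); scan 8 dirs for brackets.
Dir NW: edge -> no flip
Dir N: edge -> no flip
Dir NE: edge -> no flip
Dir W: first cell '.' (not opp) -> no flip
Dir E: first cell '.' (not opp) -> no flip
Dir SW: opp run (1,1), next='.' -> no flip
Dir S: opp run (1,2) capped by B -> flip
Dir SE: opp run (1,3), next='.' -> no flip
All flips: (1,2)

Answer: ..B...
.WBW..
..BW..
..BB..
....B.
......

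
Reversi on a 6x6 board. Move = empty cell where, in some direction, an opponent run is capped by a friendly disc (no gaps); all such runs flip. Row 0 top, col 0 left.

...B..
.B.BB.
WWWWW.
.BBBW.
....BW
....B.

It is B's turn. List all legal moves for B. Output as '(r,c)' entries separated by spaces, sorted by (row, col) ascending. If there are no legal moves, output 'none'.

Answer: (1,0) (1,2) (1,5) (3,5)

Derivation:
(1,0): flips 1 -> legal
(1,2): flips 1 -> legal
(1,5): flips 1 -> legal
(2,5): no bracket -> illegal
(3,0): no bracket -> illegal
(3,5): flips 2 -> legal
(4,3): no bracket -> illegal
(5,5): no bracket -> illegal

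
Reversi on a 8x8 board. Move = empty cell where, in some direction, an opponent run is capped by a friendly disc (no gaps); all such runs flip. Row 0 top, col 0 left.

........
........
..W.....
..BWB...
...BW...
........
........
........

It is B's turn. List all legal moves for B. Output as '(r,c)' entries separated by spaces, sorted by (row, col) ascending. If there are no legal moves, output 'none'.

Answer: (1,2) (2,3) (4,5) (5,4)

Derivation:
(1,1): no bracket -> illegal
(1,2): flips 1 -> legal
(1,3): no bracket -> illegal
(2,1): no bracket -> illegal
(2,3): flips 1 -> legal
(2,4): no bracket -> illegal
(3,1): no bracket -> illegal
(3,5): no bracket -> illegal
(4,2): no bracket -> illegal
(4,5): flips 1 -> legal
(5,3): no bracket -> illegal
(5,4): flips 1 -> legal
(5,5): no bracket -> illegal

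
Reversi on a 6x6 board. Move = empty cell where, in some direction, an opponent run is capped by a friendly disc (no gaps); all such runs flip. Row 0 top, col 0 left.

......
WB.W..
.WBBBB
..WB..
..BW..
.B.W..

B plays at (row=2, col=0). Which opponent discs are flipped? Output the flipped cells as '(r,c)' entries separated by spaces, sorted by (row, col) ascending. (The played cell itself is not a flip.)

Answer: (2,1)

Derivation:
Dir NW: edge -> no flip
Dir N: opp run (1,0), next='.' -> no flip
Dir NE: first cell 'B' (not opp) -> no flip
Dir W: edge -> no flip
Dir E: opp run (2,1) capped by B -> flip
Dir SW: edge -> no flip
Dir S: first cell '.' (not opp) -> no flip
Dir SE: first cell '.' (not opp) -> no flip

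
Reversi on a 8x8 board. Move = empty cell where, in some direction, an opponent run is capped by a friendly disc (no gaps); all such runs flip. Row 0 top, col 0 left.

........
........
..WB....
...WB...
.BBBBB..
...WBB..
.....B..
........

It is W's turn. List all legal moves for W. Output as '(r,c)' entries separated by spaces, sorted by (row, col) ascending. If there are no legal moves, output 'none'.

Answer: (1,3) (2,4) (3,1) (3,5) (5,1) (5,6) (6,6)

Derivation:
(1,2): no bracket -> illegal
(1,3): flips 1 -> legal
(1,4): no bracket -> illegal
(2,4): flips 1 -> legal
(2,5): no bracket -> illegal
(3,0): no bracket -> illegal
(3,1): flips 1 -> legal
(3,2): no bracket -> illegal
(3,5): flips 2 -> legal
(3,6): no bracket -> illegal
(4,0): no bracket -> illegal
(4,6): no bracket -> illegal
(5,0): no bracket -> illegal
(5,1): flips 1 -> legal
(5,2): no bracket -> illegal
(5,6): flips 2 -> legal
(6,3): no bracket -> illegal
(6,4): no bracket -> illegal
(6,6): flips 2 -> legal
(7,4): no bracket -> illegal
(7,5): no bracket -> illegal
(7,6): no bracket -> illegal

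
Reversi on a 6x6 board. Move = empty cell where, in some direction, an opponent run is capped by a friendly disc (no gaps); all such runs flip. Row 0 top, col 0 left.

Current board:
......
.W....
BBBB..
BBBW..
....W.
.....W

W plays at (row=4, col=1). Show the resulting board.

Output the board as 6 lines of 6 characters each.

Answer: ......
.W....
BWBB..
BWBW..
.W..W.
.....W

Derivation:
Place W at (4,1); scan 8 dirs for brackets.
Dir NW: opp run (3,0), next=edge -> no flip
Dir N: opp run (3,1) (2,1) capped by W -> flip
Dir NE: opp run (3,2) (2,3), next='.' -> no flip
Dir W: first cell '.' (not opp) -> no flip
Dir E: first cell '.' (not opp) -> no flip
Dir SW: first cell '.' (not opp) -> no flip
Dir S: first cell '.' (not opp) -> no flip
Dir SE: first cell '.' (not opp) -> no flip
All flips: (2,1) (3,1)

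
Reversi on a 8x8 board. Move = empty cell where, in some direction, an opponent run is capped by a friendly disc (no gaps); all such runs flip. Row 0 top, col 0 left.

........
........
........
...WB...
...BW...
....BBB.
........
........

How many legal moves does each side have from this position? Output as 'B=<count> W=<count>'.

-- B to move --
(2,2): flips 2 -> legal
(2,3): flips 1 -> legal
(2,4): no bracket -> illegal
(3,2): flips 1 -> legal
(3,5): no bracket -> illegal
(4,2): no bracket -> illegal
(4,5): flips 1 -> legal
(5,3): no bracket -> illegal
B mobility = 4
-- W to move --
(2,3): no bracket -> illegal
(2,4): flips 1 -> legal
(2,5): no bracket -> illegal
(3,2): no bracket -> illegal
(3,5): flips 1 -> legal
(4,2): flips 1 -> legal
(4,5): no bracket -> illegal
(4,6): no bracket -> illegal
(4,7): no bracket -> illegal
(5,2): no bracket -> illegal
(5,3): flips 1 -> legal
(5,7): no bracket -> illegal
(6,3): no bracket -> illegal
(6,4): flips 1 -> legal
(6,5): no bracket -> illegal
(6,6): flips 1 -> legal
(6,7): no bracket -> illegal
W mobility = 6

Answer: B=4 W=6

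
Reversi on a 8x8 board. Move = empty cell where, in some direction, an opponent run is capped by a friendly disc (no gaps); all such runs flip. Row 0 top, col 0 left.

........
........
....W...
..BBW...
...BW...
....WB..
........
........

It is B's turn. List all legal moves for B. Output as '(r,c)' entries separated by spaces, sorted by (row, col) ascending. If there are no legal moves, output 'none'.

(1,3): no bracket -> illegal
(1,4): no bracket -> illegal
(1,5): flips 1 -> legal
(2,3): no bracket -> illegal
(2,5): flips 1 -> legal
(3,5): flips 1 -> legal
(4,5): flips 1 -> legal
(5,3): flips 1 -> legal
(6,3): no bracket -> illegal
(6,4): no bracket -> illegal
(6,5): flips 1 -> legal

Answer: (1,5) (2,5) (3,5) (4,5) (5,3) (6,5)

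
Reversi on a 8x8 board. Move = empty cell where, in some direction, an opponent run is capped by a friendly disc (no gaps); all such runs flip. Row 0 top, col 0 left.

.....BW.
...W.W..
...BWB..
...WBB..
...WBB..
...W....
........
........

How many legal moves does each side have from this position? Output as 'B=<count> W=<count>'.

-- B to move --
(0,2): flips 2 -> legal
(0,3): flips 1 -> legal
(0,4): no bracket -> illegal
(0,7): flips 1 -> legal
(1,2): no bracket -> illegal
(1,4): flips 1 -> legal
(1,6): no bracket -> illegal
(1,7): no bracket -> illegal
(2,2): flips 1 -> legal
(2,6): no bracket -> illegal
(3,2): flips 1 -> legal
(4,2): flips 1 -> legal
(5,2): flips 1 -> legal
(5,4): no bracket -> illegal
(6,2): flips 1 -> legal
(6,3): flips 3 -> legal
(6,4): no bracket -> illegal
B mobility = 10
-- W to move --
(0,4): flips 1 -> legal
(1,2): no bracket -> illegal
(1,4): no bracket -> illegal
(1,6): flips 2 -> legal
(2,2): flips 1 -> legal
(2,6): flips 3 -> legal
(3,2): no bracket -> illegal
(3,6): flips 2 -> legal
(4,6): flips 3 -> legal
(5,4): flips 2 -> legal
(5,5): flips 4 -> legal
(5,6): no bracket -> illegal
W mobility = 8

Answer: B=10 W=8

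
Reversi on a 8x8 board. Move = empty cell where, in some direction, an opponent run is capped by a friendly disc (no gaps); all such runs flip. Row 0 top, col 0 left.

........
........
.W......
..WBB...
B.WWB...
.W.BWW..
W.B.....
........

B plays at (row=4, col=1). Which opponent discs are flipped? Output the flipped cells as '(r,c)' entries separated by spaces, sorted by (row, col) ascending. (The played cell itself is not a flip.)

Answer: (4,2) (4,3)

Derivation:
Dir NW: first cell '.' (not opp) -> no flip
Dir N: first cell '.' (not opp) -> no flip
Dir NE: opp run (3,2), next='.' -> no flip
Dir W: first cell 'B' (not opp) -> no flip
Dir E: opp run (4,2) (4,3) capped by B -> flip
Dir SW: first cell '.' (not opp) -> no flip
Dir S: opp run (5,1), next='.' -> no flip
Dir SE: first cell '.' (not opp) -> no flip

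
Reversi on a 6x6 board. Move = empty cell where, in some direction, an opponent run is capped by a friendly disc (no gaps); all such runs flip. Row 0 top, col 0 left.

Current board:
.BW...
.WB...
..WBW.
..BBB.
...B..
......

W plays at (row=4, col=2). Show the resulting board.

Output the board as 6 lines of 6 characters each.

Answer: .BW...
.WB...
..WBW.
..WWB.
..WB..
......

Derivation:
Place W at (4,2); scan 8 dirs for brackets.
Dir NW: first cell '.' (not opp) -> no flip
Dir N: opp run (3,2) capped by W -> flip
Dir NE: opp run (3,3) capped by W -> flip
Dir W: first cell '.' (not opp) -> no flip
Dir E: opp run (4,3), next='.' -> no flip
Dir SW: first cell '.' (not opp) -> no flip
Dir S: first cell '.' (not opp) -> no flip
Dir SE: first cell '.' (not opp) -> no flip
All flips: (3,2) (3,3)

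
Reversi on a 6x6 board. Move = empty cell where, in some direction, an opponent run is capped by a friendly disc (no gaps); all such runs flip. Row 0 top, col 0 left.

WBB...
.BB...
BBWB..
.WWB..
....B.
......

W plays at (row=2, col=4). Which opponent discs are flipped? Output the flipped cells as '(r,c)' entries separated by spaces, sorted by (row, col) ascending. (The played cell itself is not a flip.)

Dir NW: first cell '.' (not opp) -> no flip
Dir N: first cell '.' (not opp) -> no flip
Dir NE: first cell '.' (not opp) -> no flip
Dir W: opp run (2,3) capped by W -> flip
Dir E: first cell '.' (not opp) -> no flip
Dir SW: opp run (3,3), next='.' -> no flip
Dir S: first cell '.' (not opp) -> no flip
Dir SE: first cell '.' (not opp) -> no flip

Answer: (2,3)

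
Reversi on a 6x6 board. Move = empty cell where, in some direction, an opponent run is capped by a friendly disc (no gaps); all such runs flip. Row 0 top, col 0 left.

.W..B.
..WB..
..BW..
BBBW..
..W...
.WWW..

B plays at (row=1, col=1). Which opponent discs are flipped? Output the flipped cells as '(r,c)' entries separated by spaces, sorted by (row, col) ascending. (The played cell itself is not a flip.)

Answer: (1,2)

Derivation:
Dir NW: first cell '.' (not opp) -> no flip
Dir N: opp run (0,1), next=edge -> no flip
Dir NE: first cell '.' (not opp) -> no flip
Dir W: first cell '.' (not opp) -> no flip
Dir E: opp run (1,2) capped by B -> flip
Dir SW: first cell '.' (not opp) -> no flip
Dir S: first cell '.' (not opp) -> no flip
Dir SE: first cell 'B' (not opp) -> no flip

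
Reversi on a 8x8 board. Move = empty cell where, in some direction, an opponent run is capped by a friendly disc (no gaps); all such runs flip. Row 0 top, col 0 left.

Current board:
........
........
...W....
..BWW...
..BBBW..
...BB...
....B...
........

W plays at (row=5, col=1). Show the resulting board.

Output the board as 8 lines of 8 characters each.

Answer: ........
........
...W....
..BWW...
..WBBW..
.W.BB...
....B...
........

Derivation:
Place W at (5,1); scan 8 dirs for brackets.
Dir NW: first cell '.' (not opp) -> no flip
Dir N: first cell '.' (not opp) -> no flip
Dir NE: opp run (4,2) capped by W -> flip
Dir W: first cell '.' (not opp) -> no flip
Dir E: first cell '.' (not opp) -> no flip
Dir SW: first cell '.' (not opp) -> no flip
Dir S: first cell '.' (not opp) -> no flip
Dir SE: first cell '.' (not opp) -> no flip
All flips: (4,2)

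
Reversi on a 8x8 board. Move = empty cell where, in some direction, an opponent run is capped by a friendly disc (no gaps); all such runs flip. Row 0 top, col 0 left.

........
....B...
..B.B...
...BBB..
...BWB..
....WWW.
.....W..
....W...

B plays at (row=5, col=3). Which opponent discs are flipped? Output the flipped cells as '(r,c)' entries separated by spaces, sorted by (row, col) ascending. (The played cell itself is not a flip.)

Answer: (4,4)

Derivation:
Dir NW: first cell '.' (not opp) -> no flip
Dir N: first cell 'B' (not opp) -> no flip
Dir NE: opp run (4,4) capped by B -> flip
Dir W: first cell '.' (not opp) -> no flip
Dir E: opp run (5,4) (5,5) (5,6), next='.' -> no flip
Dir SW: first cell '.' (not opp) -> no flip
Dir S: first cell '.' (not opp) -> no flip
Dir SE: first cell '.' (not opp) -> no flip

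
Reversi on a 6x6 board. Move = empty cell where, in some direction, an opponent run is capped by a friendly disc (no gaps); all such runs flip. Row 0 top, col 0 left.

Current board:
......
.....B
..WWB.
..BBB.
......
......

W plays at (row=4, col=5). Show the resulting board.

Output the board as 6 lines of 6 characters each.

Place W at (4,5); scan 8 dirs for brackets.
Dir NW: opp run (3,4) capped by W -> flip
Dir N: first cell '.' (not opp) -> no flip
Dir NE: edge -> no flip
Dir W: first cell '.' (not opp) -> no flip
Dir E: edge -> no flip
Dir SW: first cell '.' (not opp) -> no flip
Dir S: first cell '.' (not opp) -> no flip
Dir SE: edge -> no flip
All flips: (3,4)

Answer: ......
.....B
..WWB.
..BBW.
.....W
......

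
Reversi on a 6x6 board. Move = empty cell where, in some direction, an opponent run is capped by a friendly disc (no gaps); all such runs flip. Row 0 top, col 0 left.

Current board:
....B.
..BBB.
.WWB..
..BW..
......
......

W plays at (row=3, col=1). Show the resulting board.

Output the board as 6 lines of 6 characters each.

Answer: ....B.
..BBB.
.WWB..
.WWW..
......
......

Derivation:
Place W at (3,1); scan 8 dirs for brackets.
Dir NW: first cell '.' (not opp) -> no flip
Dir N: first cell 'W' (not opp) -> no flip
Dir NE: first cell 'W' (not opp) -> no flip
Dir W: first cell '.' (not opp) -> no flip
Dir E: opp run (3,2) capped by W -> flip
Dir SW: first cell '.' (not opp) -> no flip
Dir S: first cell '.' (not opp) -> no flip
Dir SE: first cell '.' (not opp) -> no flip
All flips: (3,2)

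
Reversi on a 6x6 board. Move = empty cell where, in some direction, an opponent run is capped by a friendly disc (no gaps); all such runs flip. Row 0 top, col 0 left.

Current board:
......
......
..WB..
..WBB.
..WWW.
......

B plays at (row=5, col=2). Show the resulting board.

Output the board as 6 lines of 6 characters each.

Answer: ......
......
..WB..
..WBB.
..WBW.
..B...

Derivation:
Place B at (5,2); scan 8 dirs for brackets.
Dir NW: first cell '.' (not opp) -> no flip
Dir N: opp run (4,2) (3,2) (2,2), next='.' -> no flip
Dir NE: opp run (4,3) capped by B -> flip
Dir W: first cell '.' (not opp) -> no flip
Dir E: first cell '.' (not opp) -> no flip
Dir SW: edge -> no flip
Dir S: edge -> no flip
Dir SE: edge -> no flip
All flips: (4,3)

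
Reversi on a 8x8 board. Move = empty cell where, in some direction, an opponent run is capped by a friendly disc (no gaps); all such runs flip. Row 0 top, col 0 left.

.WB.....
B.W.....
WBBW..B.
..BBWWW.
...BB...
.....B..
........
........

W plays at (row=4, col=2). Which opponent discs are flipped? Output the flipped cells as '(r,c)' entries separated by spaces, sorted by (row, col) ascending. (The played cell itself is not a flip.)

Answer: (2,2) (3,2)

Derivation:
Dir NW: first cell '.' (not opp) -> no flip
Dir N: opp run (3,2) (2,2) capped by W -> flip
Dir NE: opp run (3,3), next='.' -> no flip
Dir W: first cell '.' (not opp) -> no flip
Dir E: opp run (4,3) (4,4), next='.' -> no flip
Dir SW: first cell '.' (not opp) -> no flip
Dir S: first cell '.' (not opp) -> no flip
Dir SE: first cell '.' (not opp) -> no flip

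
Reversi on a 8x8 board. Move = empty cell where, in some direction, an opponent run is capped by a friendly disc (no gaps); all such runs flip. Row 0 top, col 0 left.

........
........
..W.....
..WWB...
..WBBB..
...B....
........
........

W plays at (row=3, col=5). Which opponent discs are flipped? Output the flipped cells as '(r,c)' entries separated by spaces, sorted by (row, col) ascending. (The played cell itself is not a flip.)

Answer: (3,4)

Derivation:
Dir NW: first cell '.' (not opp) -> no flip
Dir N: first cell '.' (not opp) -> no flip
Dir NE: first cell '.' (not opp) -> no flip
Dir W: opp run (3,4) capped by W -> flip
Dir E: first cell '.' (not opp) -> no flip
Dir SW: opp run (4,4) (5,3), next='.' -> no flip
Dir S: opp run (4,5), next='.' -> no flip
Dir SE: first cell '.' (not opp) -> no flip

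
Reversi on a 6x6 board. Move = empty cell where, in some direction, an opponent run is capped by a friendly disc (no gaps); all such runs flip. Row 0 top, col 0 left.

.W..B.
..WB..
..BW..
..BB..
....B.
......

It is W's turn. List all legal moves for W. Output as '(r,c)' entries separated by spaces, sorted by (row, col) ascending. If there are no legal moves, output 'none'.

(0,2): no bracket -> illegal
(0,3): flips 1 -> legal
(0,5): no bracket -> illegal
(1,1): no bracket -> illegal
(1,4): flips 1 -> legal
(1,5): no bracket -> illegal
(2,1): flips 1 -> legal
(2,4): no bracket -> illegal
(3,1): no bracket -> illegal
(3,4): no bracket -> illegal
(3,5): no bracket -> illegal
(4,1): flips 1 -> legal
(4,2): flips 2 -> legal
(4,3): flips 1 -> legal
(4,5): no bracket -> illegal
(5,3): no bracket -> illegal
(5,4): no bracket -> illegal
(5,5): no bracket -> illegal

Answer: (0,3) (1,4) (2,1) (4,1) (4,2) (4,3)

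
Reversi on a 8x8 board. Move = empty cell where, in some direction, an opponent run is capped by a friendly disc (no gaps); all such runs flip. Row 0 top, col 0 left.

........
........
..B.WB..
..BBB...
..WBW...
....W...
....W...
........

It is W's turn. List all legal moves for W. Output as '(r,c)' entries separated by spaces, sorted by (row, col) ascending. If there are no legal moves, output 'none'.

Answer: (1,1) (1,2) (2,1) (2,6)

Derivation:
(1,1): flips 2 -> legal
(1,2): flips 2 -> legal
(1,3): no bracket -> illegal
(1,4): no bracket -> illegal
(1,5): no bracket -> illegal
(1,6): no bracket -> illegal
(2,1): flips 2 -> legal
(2,3): no bracket -> illegal
(2,6): flips 1 -> legal
(3,1): no bracket -> illegal
(3,5): no bracket -> illegal
(3,6): no bracket -> illegal
(4,1): no bracket -> illegal
(4,5): no bracket -> illegal
(5,2): no bracket -> illegal
(5,3): no bracket -> illegal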